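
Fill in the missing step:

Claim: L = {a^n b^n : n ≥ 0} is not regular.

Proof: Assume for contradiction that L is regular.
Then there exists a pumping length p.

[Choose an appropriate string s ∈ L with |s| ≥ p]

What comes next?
s = a^p b^p

This string is in L (has equal a's and b's) and has length 2p ≥ p.
Any decomposition xyz with |xy| ≤ p means y consists only of a's,
so pumping will unbalance the counts.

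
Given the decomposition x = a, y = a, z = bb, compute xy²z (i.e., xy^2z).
aaabb

Given x = 'a', y = 'a', z = 'bb' and i = 2:

xy^2z = x + y·y·...·y (2 times) + z
       = 'a' + 'a'^2 + 'bb'
       = 'a' + 'aa' + 'bb'
       = 'aaabb'

The pumped string is 'aaabb' with length 5.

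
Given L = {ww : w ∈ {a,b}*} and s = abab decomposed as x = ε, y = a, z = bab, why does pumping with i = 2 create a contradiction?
xy²z = aabab ∉ L

Pumping with i = 2 replaces y = a by y² = aa:
- Original: s = xyz = abab; abab splits into halves ab · ab, which are equal, so it is in L (w = ab)
- Pumped: xy²z = ε · aa · bab = aabab
- aabab has odd length 5, so it cannot be written as ww and is not in L

The pumping lemma would require xy²z ∈ L, so this decomposition yields a contradiction.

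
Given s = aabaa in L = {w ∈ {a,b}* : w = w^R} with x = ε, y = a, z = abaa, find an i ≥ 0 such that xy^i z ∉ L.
i = 2

xy²z = ε · aa · abaa = aaabaa; aaabaa reversed is aabaaa ≠ aaabaa, so it is not a palindrome and is not in L.
(Other choices also work, e.g. i = 0, 3; only i = 1 is guaranteed to stay in L since xy¹z = s.)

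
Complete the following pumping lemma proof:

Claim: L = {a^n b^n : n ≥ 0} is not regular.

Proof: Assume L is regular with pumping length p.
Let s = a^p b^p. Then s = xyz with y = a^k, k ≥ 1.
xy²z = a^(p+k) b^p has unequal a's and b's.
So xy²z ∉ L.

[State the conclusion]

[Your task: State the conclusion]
This contradicts the pumping lemma for regular languages,
which guarantees xy^i z ∈ L for all i ≥ 0.

Since our assumption that L is regular leads to a contradiction,
we conclude that L = {a^n b^n : n ≥ 0} is NOT regular. ∎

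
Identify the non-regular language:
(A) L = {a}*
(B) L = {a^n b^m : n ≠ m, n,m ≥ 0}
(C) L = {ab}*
(B) {a^n b^m : n ≠ m, n,m ≥ 0}

(B) L = {a^n b^m : n ≠ m, n,m ≥ 0} is NOT regular.

The pumping lemma can be used to prove this:
After pumping a's, we can make n = m

The other languages are regular because they can be recognized by finite automata.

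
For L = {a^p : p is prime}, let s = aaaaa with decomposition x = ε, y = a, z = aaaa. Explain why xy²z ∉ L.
xy²z = aaaaaa ∉ L

Pumping with i = 2 replaces y = a by y² = aa:
- Original: s = xyz = aaaaa; aaaaa has length 5, which is prime, so it is in L
- Pumped: xy²z = ε · aa · aaaa = aaaaaa
- aaaaaa has length 6 = 2 × 3, which is not prime, so it is not in L

The pumping lemma would require xy²z ∈ L, so this decomposition yields a contradiction.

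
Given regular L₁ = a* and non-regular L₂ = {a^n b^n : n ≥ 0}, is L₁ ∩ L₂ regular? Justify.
Yes — L₁ ∩ L₂ is regular.

A string of a* contains no b's, and the only string of {a^n b^n} with no b's is ε (n = 0). So L₁ ∩ L₂ = {ε}, a finite language, which is regular.

Note that the bare facts "L₁ regular, L₂ non-regular" do not settle the question by themselves: the closure of regular languages under ∪, ∩, complement and difference applies only when BOTH operands are regular. With a non-regular operand the result can come out regular or non-regular depending on the specific languages, so one has to work out L₁ ∩ L₂ for this particular pair, as above.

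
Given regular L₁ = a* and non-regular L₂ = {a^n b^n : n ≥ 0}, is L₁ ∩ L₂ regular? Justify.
Yes — L₁ ∩ L₂ is regular.

A string of a* contains no b's, and the only string of {a^n b^n} with no b's is ε (n = 0). So L₁ ∩ L₂ = {ε}, a finite language, which is regular.

Note that the bare facts "L₁ regular, L₂ non-regular" do not settle the question by themselves: the closure of regular languages under ∪, ∩, complement and difference applies only when BOTH operands are regular. With a non-regular operand the result can come out regular or non-regular depending on the specific languages, so one has to work out L₁ ∩ L₂ for this particular pair, as above.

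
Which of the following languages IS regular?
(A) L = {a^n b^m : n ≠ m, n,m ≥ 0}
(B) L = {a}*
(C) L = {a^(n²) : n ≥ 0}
(B) {a}*

(B) L = {a}* is regular.

This can be recognized by a finite automaton (DFA/NFA).
Regular expressions like {a}* define regular languages.

The other choices are not regular:
- {a^(n²) : n ≥ 0}: After pumping, length is no longer a perfect square
- {a^n b^m : n ≠ m, n,m ≥ 0}: After pumping a's, we can make n = m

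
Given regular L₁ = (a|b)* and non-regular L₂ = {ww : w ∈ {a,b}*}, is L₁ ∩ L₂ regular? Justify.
No — L₁ ∩ L₂ is not regular.

(a|b)* is all strings over {a,b}, so L₁ ∩ L₂ = {ww : w ∈ {a,b}*} = L₂ itself, which is not regular (pump s = a^p b a^p b).

Note that the bare facts "L₁ regular, L₂ non-regular" do not settle the question by themselves: the closure of regular languages under ∪, ∩, complement and difference applies only when BOTH operands are regular. With a non-regular operand the result can come out regular or non-regular depending on the specific languages, so one has to work out L₁ ∩ L₂ for this particular pair, as above.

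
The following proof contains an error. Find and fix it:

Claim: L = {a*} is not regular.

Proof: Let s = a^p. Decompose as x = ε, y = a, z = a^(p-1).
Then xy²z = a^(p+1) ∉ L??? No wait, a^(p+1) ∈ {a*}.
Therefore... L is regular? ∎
Error: The proof attempts to show a*  is not regular, but a* IS regular!

Correction: a* is a regular language (recognized by a simple DFA with one accepting state and self-loop on 'a'). The pumping lemma can only prove non-regularity, not regularity. For regular languages, pumping always works.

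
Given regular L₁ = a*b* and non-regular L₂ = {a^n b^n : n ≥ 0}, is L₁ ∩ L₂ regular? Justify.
No — L₁ ∩ L₂ is not regular.

Every string a^n b^n already lies in a*b*, so L₁ ∩ L₂ = {a^n b^n : n ≥ 0} = L₂ itself, which is the standard non-regular language (pump s = a^p b^p).

Note that the bare facts "L₁ regular, L₂ non-regular" do not settle the question by themselves: the closure of regular languages under ∪, ∩, complement and difference applies only when BOTH operands are regular. With a non-regular operand the result can come out regular or non-regular depending on the specific languages, so one has to work out L₁ ∩ L₂ for this particular pair, as above.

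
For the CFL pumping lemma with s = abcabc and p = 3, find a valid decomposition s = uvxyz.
u='ab', v='c', x='a', y='b', z='c'

For s = abcabc with pumping length p = 3:

One valid decomposition:
- u = 'ab'
- v = 'c'
- x = 'a'
- y = 'b'
- z = 'c'

Verification:
- uvxyz = 'ab' + 'c' + 'a' + 'b' + 'c' = abcabc ✓
- |vxy| = |'cab'| = 3 ≤ 3 ✓
- |vy| = |'cb'| = 2 > 0 ✓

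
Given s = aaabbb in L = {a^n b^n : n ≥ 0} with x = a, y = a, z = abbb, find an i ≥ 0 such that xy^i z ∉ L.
i = 0

xy⁰z = a · ε · abbb = aabbb; aabbb has 2 a's and 3 b's; 2 ≠ 3, so it is not in L.
(Other choices also work, e.g. i = 2, 3; only i = 1 is guaranteed to stay in L since xy¹z = s.)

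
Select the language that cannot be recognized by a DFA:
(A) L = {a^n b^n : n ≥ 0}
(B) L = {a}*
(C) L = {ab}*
(A) {a^n b^n : n ≥ 0}

(A) L = {a^n b^n : n ≥ 0} is NOT regular.

The pumping lemma can be used to prove this:
After pumping, the number of a's and b's become unequal

The other languages are regular because they can be recognized by finite automata.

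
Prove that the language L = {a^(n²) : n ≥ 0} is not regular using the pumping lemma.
Assume for contradiction that L is regular, and let p ≥ 1 be the pumping length given by the pumping lemma.
Choose s = a^(p²). Then s ∈ L and |s| = p² ≥ p.
By the pumping lemma, s = xyz for some x, y, z with |xy| ≤ p, |y| ≥ 1, and xy^i z ∈ L for every i ≥ 0.
Here y = a^k for some k with 1 ≤ k ≤ |xy| ≤ p.

Take i = 2: |xy²z| = p² + k.
Now p² < p² + k ≤ p² + p < p² + 2p + 1 = (p + 1)².
So |xy²z| lies strictly between the consecutive squares p² and (p + 1)², hence is not a perfect square, and xy²z ∉ L.

This contradicts the pumping lemma, which requires xy^i z ∈ L for all i ≥ 0.
Hence L = {a^(n²) : n ≥ 0} is not regular. ∎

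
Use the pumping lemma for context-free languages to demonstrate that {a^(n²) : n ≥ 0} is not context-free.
Assume for contradiction that L is context-free, and let p ≥ 1 be the pumping length given by the pumping lemma for CFLs.
Choose s = a^(p²). Then s ∈ L and |s| = p² ≥ p.
By the CFL pumping lemma, s = uvxyz for some u, v, x, y, z with |vxy| ≤ p, |vy| ≥ 1, and uv^i xy^i z ∈ L for every i ≥ 0.
All symbols are a's, so only lengths matter: let k = |vy|, with 1 ≤ k ≤ |vxy| ≤ p.

Take i = 2: |uv²xy²z| = p² + k, and p² < p² + k ≤ p² + p < (p + 1)².
So the length lies strictly between consecutive squares and is not a perfect square; uv²xy²z ∉ L.

This contradicts the CFL pumping lemma, which requires uv^i xy^i z ∈ L for all i ≥ 0.
Hence L = {a^(n²) : n ≥ 0} is not context-free. ∎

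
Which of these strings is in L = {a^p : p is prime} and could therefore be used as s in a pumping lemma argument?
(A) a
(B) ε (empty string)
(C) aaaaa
(C) aaaaa

The pumping lemma is applied to a string s that lies in L, so first check membership of each option:
- (A) a has length 1, which is not prime, so it is not in L ✗
- (B) ε has length 0, which is not prime, so it is not in L ✗
- (C) aaaaa has length 5, which is prime, so it is in L ✓

Only (C) aaaaa is in L, so it is the only candidate that could play the role of s.
(In a complete proof one picks s in terms of the pumping length p so that |s| ≥ p is guaranteed; a fixed string like aaaaa illustrates the shape of such an s.)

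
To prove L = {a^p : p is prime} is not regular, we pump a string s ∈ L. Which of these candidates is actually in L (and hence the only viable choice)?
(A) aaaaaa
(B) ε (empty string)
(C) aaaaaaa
(C) aaaaaaa

The pumping lemma is applied to a string s that lies in L, so first check membership of each option:
- (A) aaaaaa has length 6 = 2 × 3, which is not prime, so it is not in L ✗
- (B) ε has length 0, which is not prime, so it is not in L ✗
- (C) aaaaaaa has length 7, which is prime, so it is in L ✓

Only (C) aaaaaaa is in L, so it is the only candidate that could play the role of s.
(In a complete proof one picks s in terms of the pumping length p so that |s| ≥ p is guaranteed; a fixed string like aaaaaaa illustrates the shape of such an s.)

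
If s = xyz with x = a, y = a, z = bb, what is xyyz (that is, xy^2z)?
aaabb

Given x = 'a', y = 'a', z = 'bb' and i = 2:

xy^2z = x + y·y·...·y (2 times) + z
       = 'a' + 'a'^2 + 'bb'
       = 'a' + 'aa' + 'bb'
       = 'aaabb'

The pumped string is 'aaabb' with length 5.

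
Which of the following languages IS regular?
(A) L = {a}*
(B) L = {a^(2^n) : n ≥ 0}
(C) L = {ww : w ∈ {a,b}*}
(A) {a}*

(A) L = {a}* is regular.

This can be recognized by a finite automaton (DFA/NFA).
Regular expressions like {a}* define regular languages.

The other choices are not regular:
- {ww : w ∈ {a,b}*}: After pumping, the two halves no longer match
- {a^(2^n) : n ≥ 0}: After pumping, length is no longer a power of 2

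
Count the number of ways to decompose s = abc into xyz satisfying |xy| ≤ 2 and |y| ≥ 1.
3

For s = 'abc' with pumping length p = 2:

Constraints: |xy| ≤ 2, |y| > 0

Valid decompositions (|xy| ≤ p, |y| ≥ 1):
  • x='', y='a', z='bc'
  • x='a', y='b', z='c'
  • x='', y='ab', z='c'

Total count: 3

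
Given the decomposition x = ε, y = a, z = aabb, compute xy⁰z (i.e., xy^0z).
aabb

Given x = '', y = 'a', z = 'aabb' and i = 0:

xy^0z = x + y·y·...·y (0 times) + z
       = '' + 'a'^0 + 'aabb'
       = '' + '' + 'aabb'
       = 'aabb'

The pumped string is 'aabb' with length 4.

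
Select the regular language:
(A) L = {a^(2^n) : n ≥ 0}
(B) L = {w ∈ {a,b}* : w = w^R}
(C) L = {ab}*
(C) {ab}*

(C) L = {ab}* is regular.

This can be recognized by a finite automaton (DFA/NFA).
Regular expressions like {ab}* define regular languages.

The other choices are not regular:
- {w ∈ {a,b}* : w = w^R}: After pumping, the string is no longer symmetric
- {a^(2^n) : n ≥ 0}: After pumping, length is no longer a power of 2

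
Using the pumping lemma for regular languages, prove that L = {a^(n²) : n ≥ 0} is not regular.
Assume for contradiction that L is regular, and let p ≥ 1 be the pumping length given by the pumping lemma.
Choose s = a^(p²). Then s ∈ L and |s| = p² ≥ p.
By the pumping lemma, s = xyz for some x, y, z with |xy| ≤ p, |y| ≥ 1, and xy^i z ∈ L for every i ≥ 0.
Here y = a^k for some k with 1 ≤ k ≤ |xy| ≤ p.

Take i = 2: |xy²z| = p² + k.
Now p² < p² + k ≤ p² + p < p² + 2p + 1 = (p + 1)².
So |xy²z| lies strictly between the consecutive squares p² and (p + 1)², hence is not a perfect square, and xy²z ∉ L.

This contradicts the pumping lemma, which requires xy^i z ∈ L for all i ≥ 0.
Hence L = {a^(n²) : n ≥ 0} is not regular. ∎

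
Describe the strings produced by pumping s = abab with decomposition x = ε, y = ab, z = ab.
{xy^i z : i ≥ 0} = {(ab)^(i+1) : i ≥ 0} = {ab, abab, ababab, ...}

With x = ε, y = ab, z = ab: Pumping 'ab' gives strings of alternating a's and b's.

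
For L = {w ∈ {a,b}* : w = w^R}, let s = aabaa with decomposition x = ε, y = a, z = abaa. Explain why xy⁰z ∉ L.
xy⁰z = abaa ∉ L

Pumping with i = 0 replaces y = a by y⁰ = ε:
- Original: s = xyz = aabaa; aabaa reversed is aabaa, the same string, so it is a palindrome and is in L
- Pumped: xy⁰z = ε · ε · abaa = abaa
- abaa reversed is aaba ≠ abaa, so it is not a palindrome and is not in L

The pumping lemma would require xy⁰z ∈ L, so this decomposition yields a contradiction.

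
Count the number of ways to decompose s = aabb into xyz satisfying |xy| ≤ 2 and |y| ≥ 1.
3

For s = 'aabb' with pumping length p = 2:

Constraints: |xy| ≤ 2, |y| > 0

Valid decompositions (|xy| ≤ p, |y| ≥ 1):
  • x='', y='a', z='abb'
  • x='a', y='a', z='bb'
  • x='', y='aa', z='bb'

Total count: 3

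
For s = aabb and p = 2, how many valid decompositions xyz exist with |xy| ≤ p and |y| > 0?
3

For s = 'aabb' with pumping length p = 2:

Constraints: |xy| ≤ 2, |y| > 0

Valid decompositions (|xy| ≤ p, |y| ≥ 1):
  • x='', y='a', z='abb'
  • x='a', y='a', z='bb'
  • x='', y='aa', z='bb'

Total count: 3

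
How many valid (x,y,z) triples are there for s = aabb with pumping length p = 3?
6

For s = 'aabb' with pumping length p = 3:

Constraints: |xy| ≤ 3, |y| > 0

Valid decompositions (|xy| ≤ p, |y| ≥ 1):
  • x='', y='a', z='abb'
  • x='a', y='a', z='bb'
  • x='', y='aa', z='bb'
  • x='aa', y='b', z='b'
  • x='a', y='ab', z='b'
  • x='', y='aab', z='b'

Total count: 6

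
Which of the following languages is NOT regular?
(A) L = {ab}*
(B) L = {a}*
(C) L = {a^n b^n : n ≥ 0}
(C) {a^n b^n : n ≥ 0}

(C) L = {a^n b^n : n ≥ 0} is NOT regular.

The pumping lemma can be used to prove this:
After pumping, the number of a's and b's become unequal

The other languages are regular because they can be recognized by finite automata.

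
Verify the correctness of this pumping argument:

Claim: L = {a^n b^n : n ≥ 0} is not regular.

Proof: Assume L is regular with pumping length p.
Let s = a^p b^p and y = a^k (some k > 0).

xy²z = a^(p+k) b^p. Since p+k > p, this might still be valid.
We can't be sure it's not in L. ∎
The proof is INCORRECT.

Error: The conclusion is wrong.
xy²z = a^(p+k) b^p is definitely NOT in L because the number of a's (p+k) ≠ number of b's (p).
The proof incorrectly doubts what is actually a valid contradiction.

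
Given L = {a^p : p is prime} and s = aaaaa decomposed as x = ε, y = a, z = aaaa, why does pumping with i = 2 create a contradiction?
xy²z = aaaaaa ∉ L

Pumping with i = 2 replaces y = a by y² = aa:
- Original: s = xyz = aaaaa; aaaaa has length 5, which is prime, so it is in L
- Pumped: xy²z = ε · aa · aaaa = aaaaaa
- aaaaaa has length 6 = 2 × 3, which is not prime, so it is not in L

The pumping lemma would require xy²z ∈ L, so this decomposition yields a contradiction.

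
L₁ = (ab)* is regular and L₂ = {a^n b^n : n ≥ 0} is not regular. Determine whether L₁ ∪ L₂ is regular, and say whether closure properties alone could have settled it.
No — L₁ ∪ L₂ is not regular.

Let U = (ab)* ∪ {a^n b^n}. If U were regular, then U ∩ aa*bb* would be regular (closure under intersection with a regular language). But (ab)* ∩ aa*bb* = {ab} and {a^n b^n} ∩ aa*bb* = {a^n b^n : n ≥ 1}, so U ∩ aa*bb* = {a^n b^n : n ≥ 1}, which is not regular. Hence U is not regular.

Note that the bare facts "L₁ regular, L₂ non-regular" do not settle the question by themselves: the closure of regular languages under ∪, ∩, complement and difference applies only when BOTH operands are regular. With a non-regular operand the result can come out regular or non-regular depending on the specific languages, so one has to work out L₁ ∪ L₂ for this particular pair, as above.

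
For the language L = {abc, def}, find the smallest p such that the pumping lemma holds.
p = 4

For a finite language L, the pumping lemma holds vacuously if p > max|s| for s ∈ L.

The longest string in L = {abc, def} has length 3.
If p = 4, then no string s ∈ L has |s| ≥ p, so the condition is vacuously true.

The minimum pumping length is p = 4.

Why no smaller p works: for any p ≤ 3, the longest string s ∈ L has |s| = 3 ≥ p, so it would
have to be pumpable; but pumping up (i = 2, 3, ...) produces ever longer strings, which cannot all lie in the
finite language L. So the pumping property fails for every p ≤ 3.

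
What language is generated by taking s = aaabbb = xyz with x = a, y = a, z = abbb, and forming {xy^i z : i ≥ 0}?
{xy^i z : i ≥ 0} = {a^(2+i) b^3 : i ≥ 0} = {aabbb, aaabbb, aaaabbb, ...}

With x = a, y = a, z = abbb: Starting with aaabbb and pumping the second 'a', we get strings with 2+i a's followed by 3 b's for i = 0, 1, 2, ...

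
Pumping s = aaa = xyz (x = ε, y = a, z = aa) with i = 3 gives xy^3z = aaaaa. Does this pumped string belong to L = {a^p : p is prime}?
Yes

xy³z = ε · aaa · aa = aaaaa.
aaaaa has length 5, which is prime, so it is in L.
(A single pumped string landing in L is not a contradiction by itself; a non-regularity proof needs some i for which xy^i z ∉ L, for every admissible decomposition.)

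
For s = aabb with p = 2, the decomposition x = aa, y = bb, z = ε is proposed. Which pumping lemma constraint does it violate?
Violated: |xy| ≤ p

The decomposition x = aa, y = bb, z = ε for s = aabb with p = 2
violates the constraint: |xy| ≤ p

|xy| = |aabb| = 4 > 2 = p. The decomposition puts too many characters in xy.

Pumping lemma constraints:
1. xyz = s (decomposition is valid)
2. |xy| ≤ p
3. |y| > 0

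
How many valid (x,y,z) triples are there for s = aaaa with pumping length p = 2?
3

For s = 'aaaa' with pumping length p = 2:

Constraints: |xy| ≤ 2, |y| > 0

Valid decompositions (|xy| ≤ p, |y| ≥ 1):
  • x='', y='a', z='aaa'
  • x='a', y='a', z='aa'
  • x='', y='aa', z='aa'

Total count: 3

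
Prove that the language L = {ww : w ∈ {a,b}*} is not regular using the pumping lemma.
Assume for contradiction that L is regular, and let p ≥ 1 be the pumping length given by the pumping lemma.
Choose s = a^p b a^p b. Then s ∈ L (take w = a^p b) and |s| = 2p + 2 ≥ p.
By the pumping lemma, s = xyz for some x, y, z with |xy| ≤ p, |y| ≥ 1, and xy^i z ∈ L for every i ≥ 0.
Since |xy| ≤ p and the first p symbols of s are all a's, y = a^k for some k with 1 ≤ k ≤ p.

Take i = 2: t = xy²z = a^(p + k) b a^p b.
Suppose t = uu for some string u. The string t contains exactly two b's and ends in b, so u contains exactly one b and ends in b; hence u = a^j b for some j, and uu = a^j b a^j b. Comparing with t = a^(p + k) b a^p b forces j = p + k (first block) and j = p (second block), which is impossible since k ≥ 1. So t ∉ L.

This contradicts the pumping lemma, which requires xy^i z ∈ L for all i ≥ 0.
Hence L = {ww : w ∈ {a,b}*} is not regular. ∎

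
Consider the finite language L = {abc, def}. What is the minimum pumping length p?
p = 4

For a finite language L, the pumping lemma holds vacuously if p > max|s| for s ∈ L.

The longest string in L = {abc, def} has length 3.
If p = 4, then no string s ∈ L has |s| ≥ p, so the condition is vacuously true.

The minimum pumping length is p = 4.

Why no smaller p works: for any p ≤ 3, the longest string s ∈ L has |s| = 3 ≥ p, so it would
have to be pumpable; but pumping up (i = 2, 3, ...) produces ever longer strings, which cannot all lie in the
finite language L. So the pumping property fails for every p ≤ 3.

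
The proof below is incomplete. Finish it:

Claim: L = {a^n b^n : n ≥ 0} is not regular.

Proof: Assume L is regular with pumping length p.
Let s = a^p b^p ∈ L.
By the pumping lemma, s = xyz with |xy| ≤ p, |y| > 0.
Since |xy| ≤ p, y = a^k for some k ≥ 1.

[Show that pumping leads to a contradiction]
Consider xy²z = a^(p+k) b^p.

Since k ≥ 1, we have p + k > p.
So xy²z has more a's than b's: (p+k) a's vs p b's.
This means xy²z ∉ L because a^n b^n requires equal counts.

This contradicts the pumping lemma which states xy²z ∈ L.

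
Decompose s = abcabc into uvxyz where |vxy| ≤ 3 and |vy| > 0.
u='ab', v='c', x='a', y='b', z='c'

For s = abcabc with pumping length p = 3:

One valid decomposition:
- u = 'ab'
- v = 'c'
- x = 'a'
- y = 'b'
- z = 'c'

Verification:
- uvxyz = 'ab' + 'c' + 'a' + 'b' + 'c' = abcabc ✓
- |vxy| = |'cab'| = 3 ≤ 3 ✓
- |vy| = |'cb'| = 2 > 0 ✓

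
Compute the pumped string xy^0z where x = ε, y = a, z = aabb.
aabb

Given x = '', y = 'a', z = 'aabb' and i = 0:

xy^0z = x + y·y·...·y (0 times) + z
       = '' + 'a'^0 + 'aabb'
       = '' + '' + 'aabb'
       = 'aabb'

The pumped string is 'aabb' with length 4.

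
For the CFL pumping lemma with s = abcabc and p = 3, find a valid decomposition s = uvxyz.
u='ab', v='c', x='a', y='b', z='c'

For s = abcabc with pumping length p = 3:

One valid decomposition:
- u = 'ab'
- v = 'c'
- x = 'a'
- y = 'b'
- z = 'c'

Verification:
- uvxyz = 'ab' + 'c' + 'a' + 'b' + 'c' = abcabc ✓
- |vxy| = |'cab'| = 3 ≤ 3 ✓
- |vy| = |'cb'| = 2 > 0 ✓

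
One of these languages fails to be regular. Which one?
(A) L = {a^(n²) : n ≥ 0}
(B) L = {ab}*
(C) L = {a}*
(A) {a^(n²) : n ≥ 0}

(A) L = {a^(n²) : n ≥ 0} is NOT regular.

The pumping lemma can be used to prove this:
After pumping, length is no longer a perfect square

The other languages are regular because they can be recognized by finite automata.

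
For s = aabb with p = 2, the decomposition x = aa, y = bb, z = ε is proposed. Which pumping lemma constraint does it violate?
Violated: |xy| ≤ p

The decomposition x = aa, y = bb, z = ε for s = aabb with p = 2
violates the constraint: |xy| ≤ p

|xy| = |aabb| = 4 > 2 = p. The decomposition puts too many characters in xy.

Pumping lemma constraints:
1. xyz = s (decomposition is valid)
2. |xy| ≤ p
3. |y| > 0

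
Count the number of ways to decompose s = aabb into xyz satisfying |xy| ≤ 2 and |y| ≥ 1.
3

For s = 'aabb' with pumping length p = 2:

Constraints: |xy| ≤ 2, |y| > 0

Valid decompositions (|xy| ≤ p, |y| ≥ 1):
  • x='', y='a', z='abb'
  • x='a', y='a', z='bb'
  • x='', y='aa', z='bb'

Total count: 3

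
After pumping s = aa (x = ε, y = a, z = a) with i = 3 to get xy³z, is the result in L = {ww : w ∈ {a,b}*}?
Yes

xy³z = ε · aaa · a = aaaa.
aaaa splits into halves aa · aa, which are equal, so it is in L (w = aa).
(A single pumped string landing in L is not a contradiction by itself; a non-regularity proof needs some i for which xy^i z ∉ L, for every admissible decomposition.)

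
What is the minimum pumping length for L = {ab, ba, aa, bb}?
p = 3

For a finite language L, the pumping lemma holds vacuously if p > max|s| for s ∈ L.

The longest string in L = {ab, ba, aa, bb} has length 2.
If p = 3, then no string s ∈ L has |s| ≥ p, so the condition is vacuously true.

The minimum pumping length is p = 3.

Why no smaller p works: for any p ≤ 2, the longest string s ∈ L has |s| = 2 ≥ p, so it would
have to be pumpable; but pumping up (i = 2, 3, ...) produces ever longer strings, which cannot all lie in the
finite language L. So the pumping property fails for every p ≤ 2.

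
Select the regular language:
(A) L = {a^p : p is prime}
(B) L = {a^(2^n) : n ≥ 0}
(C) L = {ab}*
(C) {ab}*

(C) L = {ab}* is regular.

This can be recognized by a finite automaton (DFA/NFA).
Regular expressions like {ab}* define regular languages.

The other choices are not regular:
- {a^p : p is prime}: After pumping, the length becomes composite
- {a^(2^n) : n ≥ 0}: After pumping, length is no longer a power of 2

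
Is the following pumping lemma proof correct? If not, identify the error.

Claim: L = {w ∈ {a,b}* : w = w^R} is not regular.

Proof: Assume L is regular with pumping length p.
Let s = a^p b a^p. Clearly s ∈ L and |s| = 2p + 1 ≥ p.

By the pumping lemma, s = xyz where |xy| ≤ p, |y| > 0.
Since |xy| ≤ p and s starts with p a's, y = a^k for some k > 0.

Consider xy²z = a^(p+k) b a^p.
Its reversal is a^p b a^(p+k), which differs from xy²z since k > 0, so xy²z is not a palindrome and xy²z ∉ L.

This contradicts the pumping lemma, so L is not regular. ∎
The proof is correct.

This proof is valid because:
1. s = a^p b a^p is in L and is chosen in terms of p, so |s| ≥ p holds for every p
2. The decomposition analysis is correct: |xy| ≤ p forces y to lie inside the leading a's
3. The contradiction is valid: a^(p+k) b a^p has more a's before the b than after it, so it is not a palindrome
4. The conclusion follows logically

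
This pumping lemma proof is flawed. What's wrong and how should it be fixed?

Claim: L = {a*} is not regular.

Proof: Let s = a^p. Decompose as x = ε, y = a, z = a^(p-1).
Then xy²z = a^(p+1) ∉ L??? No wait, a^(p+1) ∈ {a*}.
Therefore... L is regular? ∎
Error: The proof attempts to show a*  is not regular, but a* IS regular!

Correction: a* is a regular language (recognized by a simple DFA with one accepting state and self-loop on 'a'). The pumping lemma can only prove non-regularity, not regularity. For regular languages, pumping always works.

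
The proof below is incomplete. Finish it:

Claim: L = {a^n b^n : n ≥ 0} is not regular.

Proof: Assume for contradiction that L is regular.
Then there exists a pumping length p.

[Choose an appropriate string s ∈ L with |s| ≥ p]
s = a^p b^p

This string is in L (has equal a's and b's) and has length 2p ≥ p.
Any decomposition xyz with |xy| ≤ p means y consists only of a's,
so pumping will unbalance the counts.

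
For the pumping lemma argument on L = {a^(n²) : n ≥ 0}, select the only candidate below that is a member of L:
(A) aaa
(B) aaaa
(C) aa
(B) aaaa

The pumping lemma is applied to a string s that lies in L, so first check membership of each option:
- (A) aaa has length 3, strictly between 1² = 1 and 2² = 4, so it is not in L ✗
- (B) aaaa has length 4 = 2², a perfect square, so it is in L ✓
- (C) aa has length 2, strictly between 1² = 1 and 2² = 4, so it is not in L ✗

Only (B) aaaa is in L, so it is the only candidate that could play the role of s.
(In a complete proof one picks s in terms of the pumping length p so that |s| ≥ p is guaranteed; a fixed string like aaaa illustrates the shape of such an s.)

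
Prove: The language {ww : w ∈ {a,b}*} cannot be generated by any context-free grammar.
Assume for contradiction that L is context-free, and let p ≥ 1 be the pumping length given by the pumping lemma for CFLs.
Choose s = a^p b^p a^p b^p. Then s ∈ L (take w = a^p b^p) and |s| = 4p ≥ p.
By the CFL pumping lemma, s = uvxyz for some u, v, x, y, z with |vxy| ≤ p, |vy| ≥ 1, and uv^i xy^i z ∈ L for every i ≥ 0.

Write s as four blocks A₁ B₁ A₂ B₂ with A₁ = A₂ = a^p and B₁ = B₂ = b^p. Since |vxy| ≤ p, the window vxy lies inside at most two adjacent blocks. Take i = 0 and let t = uxz, so |t| = 4p − |vy| with 1 ≤ |vy| ≤ p. If |t| is odd, t ∉ L immediately, so assume |vy| is even (hence |vy| ≥ 2) and |t|/2 = 2p − |vy|/2, which satisfies p ≤ |t|/2 ≤ 2p − 1.

Case 1 (vxy inside A₁B₁): t = a^(p−j) b^(p−l) a^p b^p with j + l = |vy|. The second half of t has length < 2p, so it is a suffix of the trailing a^p b^p and ends in b; the first half is a^(p−j) b^(p−l) a^((j+l)/2), which ends in a because (j+l)/2 ≥ 1. The halves differ, so t ∉ L.

Case 2 (vxy inside B₁A₂, straddling the middle): t = a^p b^(p−j) a^(p−l) b^p with j + l = |vy|. If t = ww, then w is a prefix of t of length ≥ p, so w begins with a^p; and w is a suffix of t of length ≥ p, so w ends with b^p. That forces |w| ≥ 2p, contradicting |w| = |t|/2 ≤ 2p − 1. So t ∉ L.

Case 3 (vxy inside A₂B₂): t = a^p b^p a^(p−j) b^(p−l) with j + l = |vy|. The first half of t is a prefix of a^p b^p, so it begins with a; the second half is b^((j+l)/2) a^(p−j) b^(p−l), which begins with b. The halves differ, so t ∉ L.

In every case uv⁰xy⁰z = uxz ∉ L.

This contradicts the CFL pumping lemma, which requires uv^i xy^i z ∈ L for all i ≥ 0.
Hence L = {ww : w ∈ {a,b}*} is not context-free. ∎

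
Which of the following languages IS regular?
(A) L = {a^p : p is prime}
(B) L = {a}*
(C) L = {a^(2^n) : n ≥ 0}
(B) {a}*

(B) L = {a}* is regular.

This can be recognized by a finite automaton (DFA/NFA).
Regular expressions like {a}* define regular languages.

The other choices are not regular:
- {a^p : p is prime}: After pumping, the length becomes composite
- {a^(2^n) : n ≥ 0}: After pumping, length is no longer a power of 2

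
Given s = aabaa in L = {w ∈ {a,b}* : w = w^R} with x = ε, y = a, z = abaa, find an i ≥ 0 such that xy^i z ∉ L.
i = 2

xy²z = ε · aa · abaa = aaabaa; aaabaa reversed is aabaaa ≠ aaabaa, so it is not a palindrome and is not in L.
(Other choices also work, e.g. i = 0, 3; only i = 1 is guaranteed to stay in L since xy¹z = s.)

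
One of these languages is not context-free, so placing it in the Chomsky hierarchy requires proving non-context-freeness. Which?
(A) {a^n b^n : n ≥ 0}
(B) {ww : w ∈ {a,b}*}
(B) {ww : w ∈ {a,b}*}

(B) {ww : w ∈ {a,b}*} requires the CFL pumping lemma.

- {a^n b^n : n ≥ 0} is context-free (but not regular)
  • Can be shown non-regular with the regular pumping lemma
  • After pumping, the number of a's and b's become unequal

- {ww : w ∈ {a,b}*} is NOT context-free
  • Requires the CFL pumping lemma to prove
  • Cannot verify equality of two arbitrary substrings

The CFL pumping lemma is "stronger" in that it can prove non-membership
in the larger class of context-free languages.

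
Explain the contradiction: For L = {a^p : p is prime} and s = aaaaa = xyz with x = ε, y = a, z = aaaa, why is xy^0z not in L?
xy⁰z = aaaa ∉ L

Pumping with i = 0 replaces y = a by y⁰ = ε:
- Original: s = xyz = aaaaa; aaaaa has length 5, which is prime, so it is in L
- Pumped: xy⁰z = ε · ε · aaaa = aaaa
- aaaa has length 4 = 2 × 2, which is not prime, so it is not in L

The pumping lemma would require xy⁰z ∈ L, so this decomposition yields a contradiction.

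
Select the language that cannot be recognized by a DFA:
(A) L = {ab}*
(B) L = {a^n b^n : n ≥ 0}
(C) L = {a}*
(B) {a^n b^n : n ≥ 0}

(B) L = {a^n b^n : n ≥ 0} is NOT regular.

The pumping lemma can be used to prove this:
After pumping, the number of a's and b's become unequal

The other languages are regular because they can be recognized by finite automata.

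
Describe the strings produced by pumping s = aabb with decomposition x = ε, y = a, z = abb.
{xy^i z : i ≥ 0} = {a^(i+1) b^2 : i ≥ 0} = {abb, aabb, aaabb, ...}

With x = ε, y = a, z = abb: Starting with aabb and pumping the first 'a' (z = abb keeps the second 'a'), we get strings with i+1 a's followed by 2 b's for i = 0, 1, 2, ...; note bb is not produced because z always contributes one a.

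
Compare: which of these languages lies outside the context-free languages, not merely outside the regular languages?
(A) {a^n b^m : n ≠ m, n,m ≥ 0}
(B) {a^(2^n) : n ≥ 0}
(B) {a^(2^n) : n ≥ 0}

(B) {a^(2^n) : n ≥ 0} requires the CFL pumping lemma.

- {a^n b^m : n ≠ m, n,m ≥ 0} is context-free (but not regular)
  • Can be shown non-regular with the regular pumping lemma
  • After pumping a's, we can make n = m

- {a^(2^n) : n ≥ 0} is NOT context-free
  • Requires the CFL pumping lemma to prove
  • Gaps between powers of 2 grow exponentially

The CFL pumping lemma is "stronger" in that it can prove non-membership
in the larger class of context-free languages.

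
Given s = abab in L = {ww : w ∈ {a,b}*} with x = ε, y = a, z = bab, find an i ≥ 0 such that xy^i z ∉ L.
i = 2

xy²z = ε · aa · bab = aabab; aabab has odd length 5, so it cannot be written as ww and is not in L.
(Other choices also work, e.g. i = 0, 3; only i = 1 is guaranteed to stay in L since xy¹z = s.)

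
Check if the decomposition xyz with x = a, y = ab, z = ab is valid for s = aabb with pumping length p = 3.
Violated: xyz = s

The decomposition x = a, y = ab, z = ab for s = aabb with p = 3
violates the constraint: xyz = s

xyz = 'a' + 'ab' + 'ab' = 'aabab' ≠ 'aabb' = s. The decomposition doesn't reconstruct s.

Pumping lemma constraints:
1. xyz = s (decomposition is valid)
2. |xy| ≤ p
3. |y| > 0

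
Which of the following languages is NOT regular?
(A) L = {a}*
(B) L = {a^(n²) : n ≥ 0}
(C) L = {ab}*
(B) {a^(n²) : n ≥ 0}

(B) L = {a^(n²) : n ≥ 0} is NOT regular.

The pumping lemma can be used to prove this:
After pumping, length is no longer a perfect square

The other languages are regular because they can be recognized by finite automata.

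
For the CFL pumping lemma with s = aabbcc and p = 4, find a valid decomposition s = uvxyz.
u='a', v='a', x='bb', y='c', z='c'

For s = aabbcc with pumping length p = 4:

One valid decomposition:
- u = 'a'
- v = 'a'
- x = 'bb'
- y = 'c'
- z = 'c'

Verification:
- uvxyz = 'a' + 'a' + 'bb' + 'c' + 'c' = aabbcc ✓
- |vxy| = |'abbc'| = 4 ≤ 4 ✓
- |vy| = |'ac'| = 2 > 0 ✓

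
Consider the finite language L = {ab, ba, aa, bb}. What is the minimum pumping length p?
p = 3

For a finite language L, the pumping lemma holds vacuously if p > max|s| for s ∈ L.

The longest string in L = {ab, ba, aa, bb} has length 2.
If p = 3, then no string s ∈ L has |s| ≥ p, so the condition is vacuously true.

The minimum pumping length is p = 3.

Why no smaller p works: for any p ≤ 2, the longest string s ∈ L has |s| = 2 ≥ p, so it would
have to be pumpable; but pumping up (i = 2, 3, ...) produces ever longer strings, which cannot all lie in the
finite language L. So the pumping property fails for every p ≤ 2.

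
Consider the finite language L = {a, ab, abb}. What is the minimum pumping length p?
p = 4

For a finite language L, the pumping lemma holds vacuously if p > max|s| for s ∈ L.

The longest string in L = {a, ab, abb} has length 3.
If p = 4, then no string s ∈ L has |s| ≥ p, so the condition is vacuously true.

The minimum pumping length is p = 4.

Why no smaller p works: for any p ≤ 3, the longest string s ∈ L has |s| = 3 ≥ p, so it would
have to be pumpable; but pumping up (i = 2, 3, ...) produces ever longer strings, which cannot all lie in the
finite language L. So the pumping property fails for every p ≤ 3.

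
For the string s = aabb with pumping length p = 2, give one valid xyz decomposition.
x = '', y = 'a', z = 'abb'

For s = aabb and p = 2, one valid decomposition is:
- x = '' (length 0)
- y = 'a' (length 1)
- z = 'abb' (length 3)

Verification:
- xyz = '' + 'a' + 'abb' = aabb ✓
- |xy| = 1 ≤ 2 ✓
- |y| = 1 > 0 ✓

All pumping lemma constraints are satisfied.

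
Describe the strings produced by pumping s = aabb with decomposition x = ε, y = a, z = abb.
{xy^i z : i ≥ 0} = {a^(i+1) b^2 : i ≥ 0} = {abb, aabb, aaabb, ...}

With x = ε, y = a, z = abb: Starting with aabb and pumping the first 'a' (z = abb keeps the second 'a'), we get strings with i+1 a's followed by 2 b's for i = 0, 1, 2, ...; note bb is not produced because z always contributes one a.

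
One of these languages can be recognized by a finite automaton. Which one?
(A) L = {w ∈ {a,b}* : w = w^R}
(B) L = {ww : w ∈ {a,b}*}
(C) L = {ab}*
(C) {ab}*

(C) L = {ab}* is regular.

This can be recognized by a finite automaton (DFA/NFA).
Regular expressions like {ab}* define regular languages.

The other choices are not regular:
- {w ∈ {a,b}* : w = w^R}: After pumping, the string is no longer symmetric
- {ww : w ∈ {a,b}*}: After pumping, the two halves no longer match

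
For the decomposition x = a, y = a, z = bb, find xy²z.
aaabb

Given x = 'a', y = 'a', z = 'bb' and i = 2:

xy^2z = x + y·y·...·y (2 times) + z
       = 'a' + 'a'^2 + 'bb'
       = 'a' + 'aa' + 'bb'
       = 'aaabb'

The pumped string is 'aaabb' with length 5.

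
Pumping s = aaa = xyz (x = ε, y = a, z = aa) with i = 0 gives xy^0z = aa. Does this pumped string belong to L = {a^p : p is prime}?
Yes

xy⁰z = ε · ε · aa = aa.
aa has length 2, which is prime, so it is in L.
(A single pumped string landing in L is not a contradiction by itself; a non-regularity proof needs some i for which xy^i z ∉ L, for every admissible decomposition.)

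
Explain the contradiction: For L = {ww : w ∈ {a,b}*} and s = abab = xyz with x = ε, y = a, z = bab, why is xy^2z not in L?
xy²z = aabab ∉ L

Pumping with i = 2 replaces y = a by y² = aa:
- Original: s = xyz = abab; abab splits into halves ab · ab, which are equal, so it is in L (w = ab)
- Pumped: xy²z = ε · aa · bab = aabab
- aabab has odd length 5, so it cannot be written as ww and is not in L

The pumping lemma would require xy²z ∈ L, so this decomposition yields a contradiction.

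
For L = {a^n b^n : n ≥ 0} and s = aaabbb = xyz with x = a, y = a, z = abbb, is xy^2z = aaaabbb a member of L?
No

xy²z = a · aa · abbb = aaaabbb.
aaaabbb has 4 a's and 3 b's; 4 ≠ 3, so it is not in L.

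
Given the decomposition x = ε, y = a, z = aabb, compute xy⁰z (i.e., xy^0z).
aabb

Given x = '', y = 'a', z = 'aabb' and i = 0:

xy^0z = x + y·y·...·y (0 times) + z
       = '' + 'a'^0 + 'aabb'
       = '' + '' + 'aabb'
       = 'aabb'

The pumped string is 'aabb' with length 4.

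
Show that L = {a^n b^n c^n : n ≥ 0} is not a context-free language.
Assume for contradiction that L is context-free, and let p ≥ 1 be the pumping length given by the pumping lemma for CFLs.
Choose s = a^p b^p c^p. Then s ∈ L and |s| = 3p ≥ p.
By the CFL pumping lemma, s = uvxyz for some u, v, x, y, z with |vxy| ≤ p, |vy| ≥ 1, and uv^i xy^i z ∈ L for every i ≥ 0.

Because |vxy| ≤ p, the window vxy cannot contain both an a and a c: any substring of s containing both must include the entire block b^p plus at least one a and one c, so it has length ≥ p + 2 > p.
Hence at least one of the letters a, c does not occur in vy at all.

Take i = 0: the string uxz is obtained from s by deleting |vy| ≥ 1 symbols, so |uxz| = 3p − |vy| < 3p.
But the letter (a or c) that does not occur in vy still occurs exactly p times in uxz. Every string of L with exactly p copies of some letter is a^p b^p c^p, of length 3p. Since |uxz| < 3p, uxz ∉ L.

This contradicts the CFL pumping lemma, which requires uv^i xy^i z ∈ L for all i ≥ 0.
Hence L = {a^n b^n c^n : n ≥ 0} is not context-free. ∎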